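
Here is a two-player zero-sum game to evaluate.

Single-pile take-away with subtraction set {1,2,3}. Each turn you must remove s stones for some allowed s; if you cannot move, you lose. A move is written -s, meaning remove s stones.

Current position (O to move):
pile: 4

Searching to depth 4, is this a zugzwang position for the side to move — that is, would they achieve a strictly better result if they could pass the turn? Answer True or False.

zugzwang(4, O) = True

[4] O move#1: -1:-1/3*, -2:-1/2, -3:-1/1
[3] X move#2: -1:-1/2, -2:-1/1, -3:+1/0*
[0] end (terminal -1, O#3); searched 4 to 4
if O skipped the turn, X would face:
~ [4] X move#1: -1:-1/3*, -2:-1/2, -3:-1/1
~ [3] O move#2: -1:-1/2, -2:-1/1, -3:+1/0*
~ [0] end (terminal -1, X#3); searched 4 to 4
compare (O): move=-1 vs pass=+1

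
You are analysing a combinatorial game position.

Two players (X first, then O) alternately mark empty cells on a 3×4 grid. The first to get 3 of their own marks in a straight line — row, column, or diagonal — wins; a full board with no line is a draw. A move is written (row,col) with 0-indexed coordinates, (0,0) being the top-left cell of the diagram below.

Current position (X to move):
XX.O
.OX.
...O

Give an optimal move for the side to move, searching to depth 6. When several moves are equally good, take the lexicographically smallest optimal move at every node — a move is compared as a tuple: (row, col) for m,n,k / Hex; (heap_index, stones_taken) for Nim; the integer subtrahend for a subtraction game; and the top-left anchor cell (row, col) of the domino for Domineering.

X's best at [XX.O/.OX./...O]: (0,2)

ply 1, X at XX.O/.OX./...O | (0,2)=+1→XXXO/.OX./...O*; (1,0)=-1→XX.O/XOX./...O; (1,3)=+0→XX.O/.OXX/...O; (2,0)=-1→XX.O/.OX./X..O; (2,1)=-1→XX.O/.OX./.X.O; (2,2)=-1→XX.O/.OX./..XO
ply 2: XXXO/.OX./...O is terminal -1 (O); from XX.O/.OX./...O depth 6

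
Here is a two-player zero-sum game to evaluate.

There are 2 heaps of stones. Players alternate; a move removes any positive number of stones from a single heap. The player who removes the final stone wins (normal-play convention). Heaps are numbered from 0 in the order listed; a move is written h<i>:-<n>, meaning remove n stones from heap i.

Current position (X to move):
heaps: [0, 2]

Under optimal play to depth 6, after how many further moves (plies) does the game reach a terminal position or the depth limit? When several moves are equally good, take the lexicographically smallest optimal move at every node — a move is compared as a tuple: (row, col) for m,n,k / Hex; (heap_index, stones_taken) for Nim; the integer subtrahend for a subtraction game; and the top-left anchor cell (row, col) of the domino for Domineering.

p1 X@[(0,2)]: h1:-1[(0,1)]-1 h1:-2[(0,0)]+1*
p2 O@[(0,0)] terminal -1; root [(0,2)] d6

PV length from [(0,2)]: 1 ply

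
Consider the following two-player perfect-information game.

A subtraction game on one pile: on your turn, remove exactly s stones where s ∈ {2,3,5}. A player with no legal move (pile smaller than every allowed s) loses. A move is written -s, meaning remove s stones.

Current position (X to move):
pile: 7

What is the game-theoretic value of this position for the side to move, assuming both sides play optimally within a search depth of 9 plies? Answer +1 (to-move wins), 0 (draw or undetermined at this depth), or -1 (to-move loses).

[7] X move#1: -2:-1/5*, -3:-1/4, -5:-1/2
[5] O move#2: -2:-1/3, -3:-1/2, -5:+1/0*
[0] end (terminal -1, X#3); searched 7 to 9

value(7, X) = -1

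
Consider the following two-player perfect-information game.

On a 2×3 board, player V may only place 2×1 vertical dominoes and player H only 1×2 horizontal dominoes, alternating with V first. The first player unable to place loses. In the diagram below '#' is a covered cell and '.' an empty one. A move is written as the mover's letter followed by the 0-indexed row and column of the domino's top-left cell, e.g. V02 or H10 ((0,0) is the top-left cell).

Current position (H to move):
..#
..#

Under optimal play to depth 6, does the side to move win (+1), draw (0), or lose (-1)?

value(..#/..#, H) = +1

[..#/..#] H move#1: H00:+1/###/..#*, H10:+1/..#/###
[###/..#] end (terminal -1, V#2); searched ..#/..# to 6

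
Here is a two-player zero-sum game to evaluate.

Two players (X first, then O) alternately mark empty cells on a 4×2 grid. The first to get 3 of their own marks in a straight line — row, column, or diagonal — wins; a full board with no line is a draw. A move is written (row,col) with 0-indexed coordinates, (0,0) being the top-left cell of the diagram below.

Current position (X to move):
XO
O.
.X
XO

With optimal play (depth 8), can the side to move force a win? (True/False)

p1 X@[XO/O./.X/XO]: (1,1)[XO/OX/.X/XO]+0* (2,0)[XO/O./XX/XO]+0
p2 O@[XO/OX/.X/XO]: (2,0)[XO/OX/OX/XO]+0*
p3 X@[XO/OX/OX/XO] terminal +0; root [XO/O./.X/XO] d8

X winning at [XO/O./.X/XO]: False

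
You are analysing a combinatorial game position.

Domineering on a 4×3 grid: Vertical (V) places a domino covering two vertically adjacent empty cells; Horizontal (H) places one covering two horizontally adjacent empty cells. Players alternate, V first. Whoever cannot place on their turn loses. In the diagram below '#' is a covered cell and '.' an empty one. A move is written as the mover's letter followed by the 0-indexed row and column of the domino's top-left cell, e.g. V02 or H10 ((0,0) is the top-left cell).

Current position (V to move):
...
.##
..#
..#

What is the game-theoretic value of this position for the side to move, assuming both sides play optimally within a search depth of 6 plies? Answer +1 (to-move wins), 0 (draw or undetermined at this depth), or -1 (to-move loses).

value(.../.##/..#/..#, V) = +1

ply 1, V at .../.##/..#/..# | V00=-1→#../###/..#/..#; V10=-1→.../###/#.#/..#; V20=+1→.../.##/#.#/#.#*; V21=+1→.../.##/.##/.##
ply 2, H at .../.##/#.#/#.# | H00=-1→##./.##/#.#/#.#*; H01=-1→.##/.##/#.#/#.#
ply 3, V at ##./.##/#.#/#.# | V21=+1→##./.##/###/###*
ply 4: ##./.##/###/### is terminal -1 (H); from .../.##/..#/..# depth 6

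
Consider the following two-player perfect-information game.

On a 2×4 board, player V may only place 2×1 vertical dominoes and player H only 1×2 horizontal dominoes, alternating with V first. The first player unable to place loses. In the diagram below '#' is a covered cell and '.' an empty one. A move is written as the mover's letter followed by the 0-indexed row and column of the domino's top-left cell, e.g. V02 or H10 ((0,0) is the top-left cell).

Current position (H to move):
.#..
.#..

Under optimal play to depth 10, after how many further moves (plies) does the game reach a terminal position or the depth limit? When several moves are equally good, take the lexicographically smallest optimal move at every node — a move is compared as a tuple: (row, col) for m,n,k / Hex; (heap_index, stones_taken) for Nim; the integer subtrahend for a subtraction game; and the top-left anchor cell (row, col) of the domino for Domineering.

PV length from [.#../.#..]: 3 plies

p1 H@[.#../.#..]: H02[.###/.#..]+1* H12[.#../.###]+1
p2 V@[.###/.#..]: V00[####/##..]-1*
p3 H@[####/##..]: H12[####/####]+1*
p4 V@[####/####] terminal -1; root [.#../.#..] d10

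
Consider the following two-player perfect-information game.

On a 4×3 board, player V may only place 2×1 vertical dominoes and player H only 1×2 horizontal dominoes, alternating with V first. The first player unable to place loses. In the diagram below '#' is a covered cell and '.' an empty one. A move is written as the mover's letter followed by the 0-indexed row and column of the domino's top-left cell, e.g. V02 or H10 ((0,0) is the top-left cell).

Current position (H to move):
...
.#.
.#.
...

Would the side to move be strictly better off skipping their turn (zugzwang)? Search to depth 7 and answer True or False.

p1 H@[.../.#./.#./...]: H00[##./.#./.#./...]-1* H01[.##/.#./.#./...]-1 H30[.../.#./.#./##.]-1 H31[.../.#./.#./.##]-1
p2 V@[##./.#./.#./...]: V02[###/.##/.#./...]+1* V10[##./##./##./...]+1 V12[##./.##/.##/...]+1 V20[##./.#./##./#..]+1 V22[##./.#./.##/..#]+1
p3 H@[###/.##/.#./...]: H30[###/.##/.#./##.]-1* H31[###/.##/.#./.##]-1
p4 V@[###/.##/.#./##.]: V10[###/###/##./##.]+1* V22[###/.##/.##/###]+1
p5 H@[###/###/##./##.] terminal -1; root [.../.#./.#./...] d7
if H skipped the turn, V would face:
~ p1 V@[.../.#./.#./...]: V00[#../##./.#./...]+1* V02[..#/.##/.#./...]+1 V10[.../##./##./...]-1 V12[.../.##/.##/...]-1 V20[.../.#./##./#..]+1 V22[.../.#./.##/..#]+1
~ p2 H@[#../##./.#./...]: H01[###/##./.#./...]-1* H30[#../##./.#./##.]-1 H31[#../##./.#./.##]-1
~ p3 V@[###/##./.#./...]: V12[###/###/.##/...]-1 V20[###/##./##./#..]+1* V22[###/##./.##/..#]-1
~ p4 H@[###/##./##./#..]: H31[###/##./##./###]-1*
~ p5 V@[###/##./##./###]: V12[###/###/###/###]+1*
~ p6 H@[###/###/###/###] terminal -1; root [.../.#./.#./...] d7
compare (H): move=-1 vs pass=-1

zugzwang(.../.#./.#./..., H) = False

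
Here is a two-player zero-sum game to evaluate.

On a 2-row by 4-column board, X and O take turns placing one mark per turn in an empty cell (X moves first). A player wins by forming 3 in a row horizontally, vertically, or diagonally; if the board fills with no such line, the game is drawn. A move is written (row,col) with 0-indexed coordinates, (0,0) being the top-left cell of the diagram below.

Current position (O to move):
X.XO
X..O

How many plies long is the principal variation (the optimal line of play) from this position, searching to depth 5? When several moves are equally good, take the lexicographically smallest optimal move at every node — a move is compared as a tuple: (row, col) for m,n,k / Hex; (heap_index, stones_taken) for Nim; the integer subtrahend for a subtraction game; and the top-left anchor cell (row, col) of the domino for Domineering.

PV length from [X.XO/X..O]: 3 plies

ply 1, O at X.XO/X..O | (0,1)=+0→XOXO/X..O*; (1,1)=-1→X.XO/XO.O; (1,2)=-1→X.XO/X.OO
ply 2, X at XOXO/X..O | (1,1)=+0→XOXO/XX.O*; (1,2)=+0→XOXO/X.XO
ply 3, O at XOXO/XX.O | (1,2)=+0→XOXO/XXOO*
ply 4: XOXO/XXOO is terminal +0 (X); from X.XO/X..O depth 5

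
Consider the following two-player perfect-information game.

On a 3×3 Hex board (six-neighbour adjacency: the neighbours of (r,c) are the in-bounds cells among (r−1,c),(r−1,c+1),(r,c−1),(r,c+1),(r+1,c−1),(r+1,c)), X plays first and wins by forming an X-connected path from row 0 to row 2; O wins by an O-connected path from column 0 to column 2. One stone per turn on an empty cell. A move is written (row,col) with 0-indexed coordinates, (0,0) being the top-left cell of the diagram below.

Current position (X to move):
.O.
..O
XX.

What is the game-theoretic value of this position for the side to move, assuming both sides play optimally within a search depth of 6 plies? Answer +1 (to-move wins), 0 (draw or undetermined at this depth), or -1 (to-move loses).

p1 X@[.O./..O/XX.]: (0,0)[XO./..O/XX.]-1* (0,2)[.OX/..O/XX.]-1 (1,0)[.O./X.O/XX.]-1 (1,1)[.O./.XO/XX.]-1 (2,2)[.O./..O/XXX]-1
p2 O@[XO./..O/XX.]: (0,2)[XOO/..O/XX.]-1 (1,0)[XO./O.O/XX.]+1* (1,1)[XO./.OO/XX.]-1 (2,2)[XO./..O/XXO]-1
p3 X@[XO./O.O/XX.]: (0,2)[XOX/O.O/XX.]-1* (1,1)[XO./OXO/XX.]-1 (2,2)[XO./O.O/XXX]-1
p4 O@[XOX/O.O/XX.]: (1,1)[XOX/OOO/XX.]+1* (2,2)[XOX/O.O/XXO]-1
p5 X@[XOX/OOO/XX.] terminal -1; root [.O./..O/XX.] d6

value(.O./..O/XX., X) = -1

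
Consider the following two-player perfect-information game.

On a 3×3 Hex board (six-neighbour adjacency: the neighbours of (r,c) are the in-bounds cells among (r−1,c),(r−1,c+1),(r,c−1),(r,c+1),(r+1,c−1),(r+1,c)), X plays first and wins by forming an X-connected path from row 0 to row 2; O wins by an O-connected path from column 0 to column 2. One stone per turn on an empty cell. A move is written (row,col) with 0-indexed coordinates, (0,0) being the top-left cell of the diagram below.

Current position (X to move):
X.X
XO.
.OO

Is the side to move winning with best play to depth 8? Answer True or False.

X winning at [X.X/XO./.OO]: True

[X.X/XO./.OO] X move#1: (0,1):-1/XXX/XO./.OO, (1,2):-1/X.X/XOX/.OO, (2,0):+1/X.X/XO./XOO*
[X.X/XO./XOO] end (terminal -1, O#2); searched X.X/XO./.OO to 8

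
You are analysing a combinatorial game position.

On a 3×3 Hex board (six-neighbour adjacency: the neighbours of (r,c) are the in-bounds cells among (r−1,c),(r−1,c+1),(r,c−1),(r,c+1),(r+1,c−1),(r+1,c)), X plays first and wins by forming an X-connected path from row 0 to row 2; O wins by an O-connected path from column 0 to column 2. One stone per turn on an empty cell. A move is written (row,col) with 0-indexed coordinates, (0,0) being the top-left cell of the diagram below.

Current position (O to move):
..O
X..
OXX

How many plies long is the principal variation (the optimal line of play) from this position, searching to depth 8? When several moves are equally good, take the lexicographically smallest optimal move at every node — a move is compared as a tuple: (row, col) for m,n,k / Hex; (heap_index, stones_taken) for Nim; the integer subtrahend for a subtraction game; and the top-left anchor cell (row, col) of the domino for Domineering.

ply 1, O at ..O/X../OXX | (0,0)=+1→O.O/X../OXX*; (0,1)=+1→.OO/X../OXX; (1,1)=+1→..O/XO./OXX; (1,2)=-1→..O/X.O/OXX
ply 2, X at O.O/X../OXX | (0,1)=-1→OXO/X../OXX*; (1,1)=-1→O.O/XX./OXX; (1,2)=-1→O.O/X.X/OXX
ply 3, O at OXO/X../OXX | (1,1)=+1→OXO/XO./OXX*; (1,2)=-1→OXO/X.O/OXX
ply 4: OXO/XO./OXX is terminal -1 (X); from ..O/X../OXX depth 8

PV length from [..O/X../OXX]: 3 plies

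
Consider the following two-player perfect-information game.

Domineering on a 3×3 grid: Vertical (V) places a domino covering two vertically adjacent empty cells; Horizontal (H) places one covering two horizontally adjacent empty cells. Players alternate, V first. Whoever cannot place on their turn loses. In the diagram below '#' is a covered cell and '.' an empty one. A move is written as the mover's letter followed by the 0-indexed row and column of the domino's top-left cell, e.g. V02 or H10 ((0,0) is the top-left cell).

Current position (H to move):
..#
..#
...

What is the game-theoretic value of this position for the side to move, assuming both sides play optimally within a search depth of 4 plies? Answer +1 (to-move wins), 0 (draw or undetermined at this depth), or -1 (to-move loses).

ply 1, H at ..#/..#/... | H00=-1→###/..#/...; H10=+1→..#/###/...*; H20=-1→..#/..#/##.; H21=-1→..#/..#/.##
ply 2: ..#/###/... is terminal -1 (V); from ..#/..#/... depth 4

value(..#/..#/..., H) = +1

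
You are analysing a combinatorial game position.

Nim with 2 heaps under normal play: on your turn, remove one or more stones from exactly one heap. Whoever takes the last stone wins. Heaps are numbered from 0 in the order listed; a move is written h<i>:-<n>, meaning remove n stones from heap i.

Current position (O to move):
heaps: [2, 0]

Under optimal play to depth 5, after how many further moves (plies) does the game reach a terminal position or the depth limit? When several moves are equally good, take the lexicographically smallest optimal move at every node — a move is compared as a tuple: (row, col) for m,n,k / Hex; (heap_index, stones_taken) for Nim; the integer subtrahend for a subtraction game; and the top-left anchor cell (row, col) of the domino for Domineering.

PV length from [(2,0)]: 1 ply

ply 1, O at (2,0) | h0:-1=-1→(1,0); h0:-2=+1→(0,0)*
ply 2: (0,0) is terminal -1 (X); from (2,0) depth 5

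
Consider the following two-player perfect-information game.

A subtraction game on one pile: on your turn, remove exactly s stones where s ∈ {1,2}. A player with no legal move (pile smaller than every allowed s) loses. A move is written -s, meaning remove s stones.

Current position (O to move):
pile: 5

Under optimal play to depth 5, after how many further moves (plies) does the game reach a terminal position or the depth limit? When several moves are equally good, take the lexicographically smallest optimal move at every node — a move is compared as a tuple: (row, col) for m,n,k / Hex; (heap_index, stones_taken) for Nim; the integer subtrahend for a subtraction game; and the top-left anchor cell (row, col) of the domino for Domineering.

ply 1, O at 5 | -1=-1→4; -2=+1→3*
ply 2, X at 3 | -1=-1→2*; -2=-1→1
ply 3, O at 2 | -1=-1→1; -2=+1→0*
ply 4: 0 is terminal -1 (X); from 5 depth 5

PV length from [5]: 3 plies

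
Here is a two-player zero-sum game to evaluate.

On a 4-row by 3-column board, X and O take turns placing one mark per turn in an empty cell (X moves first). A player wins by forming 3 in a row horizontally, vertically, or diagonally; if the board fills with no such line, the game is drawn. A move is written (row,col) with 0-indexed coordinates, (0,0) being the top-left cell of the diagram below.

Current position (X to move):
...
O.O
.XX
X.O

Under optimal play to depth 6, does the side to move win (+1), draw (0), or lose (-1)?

ply 1, X at .../O.O/.XX/X.O | (0,0)=-1→X../O.O/.XX/X.O; (0,1)=-1→.X./O.O/.XX/X.O; (0,2)=-1→..X/O.O/.XX/X.O; (1,1)=+1→.../OXO/.XX/X.O*; (2,0)=+1→.../O.O/XXX/X.O; (3,1)=-1→.../O.O/.XX/XXO
ply 2, O at .../OXO/.XX/X.O | (0,0)=-1→O../OXO/.XX/X.O*; (0,1)=-1→.O./OXO/.XX/X.O; (0,2)=-1→..O/OXO/.XX/X.O; (2,0)=-1→.../OXO/OXX/X.O; (3,1)=-1→.../OXO/.XX/XOO
ply 3, X at O../OXO/.XX/X.O | (0,1)=+1→OX./OXO/.XX/X.O*; (0,2)=-1→O.X/OXO/.XX/X.O; (2,0)=+1→O../OXO/XXX/X.O; (3,1)=+1→O../OXO/.XX/XXO
ply 4: OX./OXO/.XX/X.O is terminal -1 (O); from .../O.O/.XX/X.O depth 6

value(.../O.O/.XX/X.O, X) = +1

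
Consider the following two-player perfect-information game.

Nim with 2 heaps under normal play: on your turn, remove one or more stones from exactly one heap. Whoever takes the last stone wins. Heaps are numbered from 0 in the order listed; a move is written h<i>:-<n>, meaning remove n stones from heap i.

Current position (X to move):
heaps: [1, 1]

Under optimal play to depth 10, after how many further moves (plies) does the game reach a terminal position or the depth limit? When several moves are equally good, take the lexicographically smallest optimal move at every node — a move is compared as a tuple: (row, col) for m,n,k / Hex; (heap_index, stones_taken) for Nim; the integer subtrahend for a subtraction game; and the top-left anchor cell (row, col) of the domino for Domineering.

[(1,1)] X move#1: h0:-1:-1/(0,1)*, h1:-1:-1/(1,0)
[(0,1)] O move#2: h1:-1:+1/(0,0)*
[(0,0)] end (terminal -1, X#3); searched (1,1) to 10

PV length from [(1,1)]: 2 plies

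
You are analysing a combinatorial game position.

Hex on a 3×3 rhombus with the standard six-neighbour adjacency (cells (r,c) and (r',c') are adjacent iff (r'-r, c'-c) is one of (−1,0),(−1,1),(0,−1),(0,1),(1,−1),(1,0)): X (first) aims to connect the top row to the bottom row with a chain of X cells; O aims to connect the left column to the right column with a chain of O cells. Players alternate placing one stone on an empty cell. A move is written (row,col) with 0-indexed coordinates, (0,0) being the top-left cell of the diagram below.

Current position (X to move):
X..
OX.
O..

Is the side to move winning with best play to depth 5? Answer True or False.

ply 1, X at X../OX./O.. | (0,1)=-1→XX./OX./O..; (0,2)=-1→X.X/OX./O..; (1,2)=+1→X../OXX/O..*; (2,1)=+1→X../OX./OX.; (2,2)=+1→X../OX./O.X
ply 2, O at X../OXX/O.. | (0,1)=-1→XO./OXX/O..*; (0,2)=-1→X.O/OXX/O..; (2,1)=-1→X../OXX/OO.; (2,2)=-1→X../OXX/O.O
ply 3, X at XO./OXX/O.. | (0,2)=+1→XOX/OXX/O..*; (2,1)=-1→XO./OXX/OX.; (2,2)=-1→XO./OXX/O.X
ply 4, O at XOX/OXX/O.. | (2,1)=-1→XOX/OXX/OO.*; (2,2)=-1→XOX/OXX/O.O
ply 5, X at XOX/OXX/OO. | (2,2)=+1→XOX/OXX/OOX*
ply 6: XOX/OXX/OOX is terminal -1 (O); from X../OX./O.. depth 5

X winning at [X../OX./O..]: True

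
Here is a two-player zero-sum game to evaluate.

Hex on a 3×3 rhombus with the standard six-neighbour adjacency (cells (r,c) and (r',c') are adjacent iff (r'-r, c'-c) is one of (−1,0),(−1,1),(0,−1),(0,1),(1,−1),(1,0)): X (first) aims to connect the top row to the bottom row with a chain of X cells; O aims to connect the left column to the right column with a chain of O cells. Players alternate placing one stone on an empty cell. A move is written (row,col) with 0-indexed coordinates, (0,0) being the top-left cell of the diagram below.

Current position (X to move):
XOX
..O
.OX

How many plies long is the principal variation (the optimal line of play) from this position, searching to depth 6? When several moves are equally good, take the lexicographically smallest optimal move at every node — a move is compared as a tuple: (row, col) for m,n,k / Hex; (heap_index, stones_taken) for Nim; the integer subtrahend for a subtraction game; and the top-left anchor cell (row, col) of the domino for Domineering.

PV length from [XOX/..O/.OX]: 3 plies

[XOX/..O/.OX] X move#1: (1,0):-1/XOX/X.O/.OX, (1,1):-1/XOX/.XO/.OX, (2,0):+1/XOX/..O/XOX*
[XOX/..O/XOX] O move#2: (1,0):-1/XOX/O.O/XOX*, (1,1):-1/XOX/.OO/XOX
[XOX/O.O/XOX] X move#3: (1,1):+1/XOX/OXO/XOX*
[XOX/OXO/XOX] end (terminal -1, O#4); searched XOX/..O/.OX to 6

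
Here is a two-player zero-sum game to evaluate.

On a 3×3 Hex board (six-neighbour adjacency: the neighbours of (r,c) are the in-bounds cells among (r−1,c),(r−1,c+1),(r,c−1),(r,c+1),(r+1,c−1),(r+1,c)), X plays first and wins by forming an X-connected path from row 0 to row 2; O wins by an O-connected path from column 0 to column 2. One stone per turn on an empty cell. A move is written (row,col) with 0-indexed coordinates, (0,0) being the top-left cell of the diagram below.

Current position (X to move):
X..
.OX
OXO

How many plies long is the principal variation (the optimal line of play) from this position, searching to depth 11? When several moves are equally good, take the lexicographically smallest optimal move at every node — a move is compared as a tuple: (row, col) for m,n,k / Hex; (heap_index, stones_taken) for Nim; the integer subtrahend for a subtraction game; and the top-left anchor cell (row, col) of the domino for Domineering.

PV length from [X../.OX/OXO]: 1 ply

p1 X@[X../.OX/OXO]: (0,1)[XX./.OX/OXO]-1 (0,2)[X.X/.OX/OXO]+1* (1,0)[X../XOX/OXO]-1
p2 O@[X.X/.OX/OXO] terminal -1; root [X../.OX/OXO] d11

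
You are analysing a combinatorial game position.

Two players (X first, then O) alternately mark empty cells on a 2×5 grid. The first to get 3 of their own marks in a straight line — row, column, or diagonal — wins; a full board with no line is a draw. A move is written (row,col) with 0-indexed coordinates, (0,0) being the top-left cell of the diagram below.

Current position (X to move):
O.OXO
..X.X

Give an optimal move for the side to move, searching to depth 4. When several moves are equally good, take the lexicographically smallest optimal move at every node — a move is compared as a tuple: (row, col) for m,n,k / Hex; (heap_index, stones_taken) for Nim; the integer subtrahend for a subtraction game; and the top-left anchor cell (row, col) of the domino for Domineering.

X's best at [O.OXO/..X.X]: (1,3)

p1 X@[O.OXO/..X.X]: (0,1)[OXOXO/..X.X]+0 (1,0)[O.OXO/X.X.X]-1 (1,1)[O.OXO/.XX.X]-1 (1,3)[O.OXO/..XXX]+1*
p2 O@[O.OXO/..XXX] terminal -1; root [O.OXO/..X.X] d4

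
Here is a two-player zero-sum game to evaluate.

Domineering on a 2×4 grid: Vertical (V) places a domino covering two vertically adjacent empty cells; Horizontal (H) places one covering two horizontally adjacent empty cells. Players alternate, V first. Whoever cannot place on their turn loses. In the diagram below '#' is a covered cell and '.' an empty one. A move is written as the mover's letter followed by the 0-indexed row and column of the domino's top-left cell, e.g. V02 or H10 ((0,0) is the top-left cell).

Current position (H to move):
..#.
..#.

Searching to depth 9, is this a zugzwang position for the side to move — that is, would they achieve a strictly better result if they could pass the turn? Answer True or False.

ply 1, H at ..#./..#. | H00=+1→###./..#.*; H10=+1→..#./###.
ply 2, V at ###./..#. | V03=-1→####/..##*
ply 3, H at ####/..## | H10=+1→####/####*
ply 4: ####/#### is terminal -1 (V); from ..#./..#. depth 9
suppose H passes — search the same position with V to move:
pass> ply 1, V at ..#./..#. | V00=+1→#.#./#.#.*; V01=+1→.##./.##.; V03=-1→..##/..##
pass> ply 2: #.#./#.#. is terminal -1 (H); from ..#./..#. depth 9
for H: play +1, pass -1

zugzwang(..#./..#., H) = False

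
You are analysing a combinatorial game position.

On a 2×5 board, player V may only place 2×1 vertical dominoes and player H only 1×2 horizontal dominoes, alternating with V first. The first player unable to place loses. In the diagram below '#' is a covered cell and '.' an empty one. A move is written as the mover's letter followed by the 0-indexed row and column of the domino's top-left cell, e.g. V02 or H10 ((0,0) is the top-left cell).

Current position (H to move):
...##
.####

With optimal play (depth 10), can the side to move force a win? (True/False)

p1 H@[...##/.####]: H00[##.##/.####]+1* H01[.####/.####]-1
p2 V@[##.##/.####] terminal -1; root [...##/.####] d10

H winning at [...##/.####]: True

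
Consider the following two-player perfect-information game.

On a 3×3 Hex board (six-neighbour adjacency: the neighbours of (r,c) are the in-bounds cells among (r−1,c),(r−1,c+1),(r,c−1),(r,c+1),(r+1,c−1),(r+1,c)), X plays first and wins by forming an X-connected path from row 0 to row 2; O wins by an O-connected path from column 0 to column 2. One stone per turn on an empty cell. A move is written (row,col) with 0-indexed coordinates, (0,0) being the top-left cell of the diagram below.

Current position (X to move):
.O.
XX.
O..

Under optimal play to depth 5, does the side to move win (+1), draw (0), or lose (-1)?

value(.O./XX./O.., X) = +1

ply 1, X at .O./XX./O.. | (0,0)=-1→XO./XX./O..; (0,2)=-1→.OX/XX./O..; (1,2)=+1→.O./XXX/O..*; (2,1)=+1→.O./XX./OX.; (2,2)=+1→.O./XX./O.X
ply 2, O at .O./XXX/O.. | (0,0)=-1→OO./XXX/O..*; (0,2)=-1→.OO/XXX/O..; (2,1)=-1→.O./XXX/OO.; (2,2)=-1→.O./XXX/O.O
ply 3, X at OO./XXX/O.. | (0,2)=+1→OOX/XXX/O..*; (2,1)=-1→OO./XXX/OX.; (2,2)=-1→OO./XXX/O.X
ply 4, O at OOX/XXX/O.. | (2,1)=-1→OOX/XXX/OO.*; (2,2)=-1→OOX/XXX/O.O
ply 5, X at OOX/XXX/OO. | (2,2)=+1→OOX/XXX/OOX*
ply 6: OOX/XXX/OOX is terminal -1 (O); from .O./XX./O.. depth 5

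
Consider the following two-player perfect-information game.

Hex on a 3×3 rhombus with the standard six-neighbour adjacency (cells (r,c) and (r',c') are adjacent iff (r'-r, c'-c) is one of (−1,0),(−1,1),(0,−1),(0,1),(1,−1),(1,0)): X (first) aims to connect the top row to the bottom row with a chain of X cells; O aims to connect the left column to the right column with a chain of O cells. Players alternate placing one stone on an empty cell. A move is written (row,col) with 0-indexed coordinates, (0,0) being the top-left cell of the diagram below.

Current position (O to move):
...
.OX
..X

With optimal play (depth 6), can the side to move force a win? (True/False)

ply 1, O at .../.OX/..X | (0,0)=-1→O../.OX/..X; (0,1)=-1→.O./.OX/..X; (0,2)=+1→..O/.OX/..X*; (1,0)=-1→.../OOX/..X; (2,0)=-1→.../.OX/O.X; (2,1)=-1→.../.OX/.OX
ply 2, X at ..O/.OX/..X | (0,0)=-1→X.O/.OX/..X*; (0,1)=-1→.XO/.OX/..X; (1,0)=-1→..O/XOX/..X; (2,0)=-1→..O/.OX/X.X; (2,1)=-1→..O/.OX/.XX
ply 3, O at X.O/.OX/..X | (0,1)=+1→XOO/.OX/..X*; (1,0)=+1→X.O/OOX/..X; (2,0)=+1→X.O/.OX/O.X; (2,1)=+1→X.O/.OX/.OX
ply 4, X at XOO/.OX/..X | (1,0)=-1→XOO/XOX/..X*; (2,0)=-1→XOO/.OX/X.X; (2,1)=-1→XOO/.OX/.XX
ply 5, O at XOO/XOX/..X | (2,0)=+1→XOO/XOX/O.X*; (2,1)=-1→XOO/XOX/.OX
ply 6: XOO/XOX/O.X is terminal -1 (X); from .../.OX/..X depth 6

O winning at [.../.OX/..X]: True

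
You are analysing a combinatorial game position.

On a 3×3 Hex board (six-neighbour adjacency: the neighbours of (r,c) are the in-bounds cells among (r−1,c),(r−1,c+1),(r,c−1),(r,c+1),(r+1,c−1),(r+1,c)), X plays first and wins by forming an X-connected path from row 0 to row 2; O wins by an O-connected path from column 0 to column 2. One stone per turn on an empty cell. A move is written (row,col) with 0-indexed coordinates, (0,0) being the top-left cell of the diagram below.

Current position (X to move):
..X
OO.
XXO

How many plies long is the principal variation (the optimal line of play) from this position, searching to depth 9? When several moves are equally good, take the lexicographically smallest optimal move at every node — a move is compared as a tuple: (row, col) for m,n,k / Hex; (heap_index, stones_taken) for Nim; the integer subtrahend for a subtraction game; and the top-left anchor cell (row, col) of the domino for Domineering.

PV length from [..X/OO./XXO]: 1 ply

[..X/OO./XXO] X move#1: (0,0):-1/X.X/OO./XXO, (0,1):-1/.XX/OO./XXO, (1,2):+1/..X/OOX/XXO*
[..X/OOX/XXO] end (terminal -1, O#2); searched ..X/OO./XXO to 9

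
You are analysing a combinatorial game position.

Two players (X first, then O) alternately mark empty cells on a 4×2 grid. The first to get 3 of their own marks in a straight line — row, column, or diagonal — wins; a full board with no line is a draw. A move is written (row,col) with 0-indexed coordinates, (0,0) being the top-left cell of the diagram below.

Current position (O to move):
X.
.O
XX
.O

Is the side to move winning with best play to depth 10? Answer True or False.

O winning at [X./.O/XX/.O]: False

[X./.O/XX/.O] O move#1: (0,1):-1/XO/.O/XX/.O, (1,0):+0/X./OO/XX/.O*, (3,0):-1/X./.O/XX/OO
[X./OO/XX/.O] X move#2: (0,1):+0/XX/OO/XX/.O*, (3,0):+0/X./OO/XX/XO
[XX/OO/XX/.O] O move#3: (3,0):+0/XX/OO/XX/OO*
[XX/OO/XX/OO] end (terminal +0, X#4); searched X./.O/XX/.O to 10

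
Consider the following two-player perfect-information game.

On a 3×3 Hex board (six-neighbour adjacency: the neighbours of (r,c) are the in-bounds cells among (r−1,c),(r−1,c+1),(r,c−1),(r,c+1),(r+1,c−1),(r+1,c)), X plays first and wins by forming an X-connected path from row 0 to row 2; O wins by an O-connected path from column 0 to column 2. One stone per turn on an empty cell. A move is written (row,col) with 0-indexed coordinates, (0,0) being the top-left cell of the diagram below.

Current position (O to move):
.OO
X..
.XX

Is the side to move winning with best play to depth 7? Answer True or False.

p1 O@[.OO/X../.XX]: (0,0)[OOO/X../.XX]+1* (1,1)[.OO/XO./.XX]+1 (1,2)[.OO/X.O/.XX]-1 (2,0)[.OO/X../OXX]+1
p2 X@[OOO/X../.XX] terminal -1; root [.OO/X../.XX] d7

O winning at [.OO/X../.XX]: True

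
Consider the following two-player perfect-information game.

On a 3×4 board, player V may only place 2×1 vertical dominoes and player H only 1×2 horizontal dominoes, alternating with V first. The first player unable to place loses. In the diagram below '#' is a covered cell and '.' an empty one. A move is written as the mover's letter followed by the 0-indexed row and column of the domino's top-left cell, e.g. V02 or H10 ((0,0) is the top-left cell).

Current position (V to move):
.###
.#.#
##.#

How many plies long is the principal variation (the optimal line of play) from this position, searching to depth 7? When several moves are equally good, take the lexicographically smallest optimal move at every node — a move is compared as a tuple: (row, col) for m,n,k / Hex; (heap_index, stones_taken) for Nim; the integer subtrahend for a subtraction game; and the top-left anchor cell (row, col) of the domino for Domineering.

PV length from [.###/.#.#/##.#]: 1 ply

ply 1, V at .###/.#.#/##.# | V00=+1→####/##.#/##.#*; V12=+1→.###/.###/####
ply 2: ####/##.#/##.# is terminal -1 (H); from .###/.#.#/##.# depth 7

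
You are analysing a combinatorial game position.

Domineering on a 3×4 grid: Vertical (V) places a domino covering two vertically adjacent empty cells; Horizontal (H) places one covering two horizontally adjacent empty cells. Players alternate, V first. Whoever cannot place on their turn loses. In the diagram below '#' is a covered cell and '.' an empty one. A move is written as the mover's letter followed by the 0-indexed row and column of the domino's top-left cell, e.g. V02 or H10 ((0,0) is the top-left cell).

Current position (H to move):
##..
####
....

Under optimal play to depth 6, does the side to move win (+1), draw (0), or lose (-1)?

[##../####/....] H move#1: H02:+1/####/####/....*, H20:+1/##../####/##.., H21:+1/##../####/.##., H22:+1/##../####/..##
[####/####/....] end (terminal -1, V#2); searched ##../####/.... to 6

value(##../####/...., H) = +1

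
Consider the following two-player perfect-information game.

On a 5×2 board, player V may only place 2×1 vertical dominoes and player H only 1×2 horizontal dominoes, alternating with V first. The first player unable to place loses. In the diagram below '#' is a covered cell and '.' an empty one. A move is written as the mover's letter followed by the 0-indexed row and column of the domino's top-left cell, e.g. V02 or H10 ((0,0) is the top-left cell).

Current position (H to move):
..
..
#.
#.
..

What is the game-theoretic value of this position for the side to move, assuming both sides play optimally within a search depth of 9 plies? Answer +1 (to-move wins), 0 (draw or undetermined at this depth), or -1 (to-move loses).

value(../../#./#./.., H) = +1

p1 H@[../../#./#./..]: H00[##/../#./#./..]+1* H10[../##/#./#./..]+1 H40[../../#./#./##]-1
p2 V@[##/../#./#./..]: V11[##/.#/##/#./..]-1* V21[##/../##/##/..]-1 V31[##/../#./##/.#]-1
p3 H@[##/.#/##/#./..]: H40[##/.#/##/#./##]+1*
p4 V@[##/.#/##/#./##] terminal -1; root [../../#./#./..] d9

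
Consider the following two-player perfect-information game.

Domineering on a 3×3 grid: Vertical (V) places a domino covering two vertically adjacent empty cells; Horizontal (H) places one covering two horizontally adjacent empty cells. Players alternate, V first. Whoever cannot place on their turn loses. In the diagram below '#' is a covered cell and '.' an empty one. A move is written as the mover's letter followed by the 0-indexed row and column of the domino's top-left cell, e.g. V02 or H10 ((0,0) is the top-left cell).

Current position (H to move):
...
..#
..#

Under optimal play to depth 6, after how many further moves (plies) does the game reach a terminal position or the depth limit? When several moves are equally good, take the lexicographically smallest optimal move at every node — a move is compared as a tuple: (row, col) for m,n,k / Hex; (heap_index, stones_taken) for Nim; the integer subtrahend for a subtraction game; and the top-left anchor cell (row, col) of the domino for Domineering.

PV length from [.../..#/..#]: 1 ply

ply 1, H at .../..#/..# | H00=-1→##./..#/..#; H01=-1→.##/..#/..#; H10=+1→.../###/..#*; H20=-1→.../..#/###
ply 2: .../###/..# is terminal -1 (V); from .../..#/..# depth 6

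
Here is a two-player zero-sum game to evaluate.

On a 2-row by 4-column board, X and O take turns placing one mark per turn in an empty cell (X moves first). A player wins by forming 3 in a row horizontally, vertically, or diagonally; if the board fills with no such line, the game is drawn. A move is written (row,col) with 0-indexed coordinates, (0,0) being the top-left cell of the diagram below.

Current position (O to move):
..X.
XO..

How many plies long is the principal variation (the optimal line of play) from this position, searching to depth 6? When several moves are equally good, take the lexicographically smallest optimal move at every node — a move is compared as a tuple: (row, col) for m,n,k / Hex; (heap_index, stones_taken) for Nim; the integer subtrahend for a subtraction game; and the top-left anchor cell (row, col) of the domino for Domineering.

ply 1, O at ..X./XO.. | (0,0)=+0→O.X./XO..*; (0,1)=+0→.OX./XO..; (0,3)=+0→..XO/XO..; (1,2)=+0→..X./XOO.; (1,3)=+0→..X./XO.O
ply 2, X at O.X./XO.. | (0,1)=+0→OXX./XO..*; (0,3)=+0→O.XX/XO..; (1,2)=+0→O.X./XOX.; (1,3)=+0→O.X./XO.X
ply 3, O at OXX./XO.. | (0,3)=+0→OXXO/XO..*; (1,2)=-1→OXX./XOO.; (1,3)=-1→OXX./XO.O
ply 4, X at OXXO/XO.. | (1,2)=+0→OXXO/XOX.*; (1,3)=+0→OXXO/XO.X
ply 5, O at OXXO/XOX. | (1,3)=+0→OXXO/XOXO*
ply 6: OXXO/XOXO is terminal +0 (X); from ..X./XO.. depth 6

PV length from [..X./XO..]: 5 plies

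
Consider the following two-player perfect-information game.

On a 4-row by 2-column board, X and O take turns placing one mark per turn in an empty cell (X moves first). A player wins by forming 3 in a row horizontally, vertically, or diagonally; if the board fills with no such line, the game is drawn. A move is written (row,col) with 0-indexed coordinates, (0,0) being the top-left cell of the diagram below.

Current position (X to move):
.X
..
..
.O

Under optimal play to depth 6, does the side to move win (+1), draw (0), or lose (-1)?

ply 1, X at .X/../../.O | (0,0)=+0→XX/../../.O*; (1,0)=+0→.X/X./../.O; (1,1)=+0→.X/.X/../.O; (2,0)=+0→.X/../X./.O; (2,1)=+0→.X/../.X/.O; (3,0)=+0→.X/../../XO
ply 2, O at XX/../../.O | (1,0)=+0→XX/O./../.O*; (1,1)=+0→XX/.O/../.O; (2,0)=+0→XX/../O./.O; (2,1)=+0→XX/../.O/.O; (3,0)=+0→XX/../../OO
ply 3, X at XX/O./../.O | (1,1)=+0→XX/OX/../.O*; (2,0)=+0→XX/O./X./.O; (2,1)=+0→XX/O./.X/.O; (3,0)=+0→XX/O./../XO
ply 4, O at XX/OX/../.O | (2,0)=-1→XX/OX/O./.O; (2,1)=+0→XX/OX/.O/.O*; (3,0)=-1→XX/OX/../OO
ply 5, X at XX/OX/.O/.O | (2,0)=+0→XX/OX/XO/.O*; (3,0)=+0→XX/OX/.O/XO
ply 6, O at XX/OX/XO/.O | (3,0)=+0→XX/OX/XO/OO*
ply 7: XX/OX/XO/OO is terminal +0 (X); from .X/../../.O depth 6

value(.X/../../.O, X) = 0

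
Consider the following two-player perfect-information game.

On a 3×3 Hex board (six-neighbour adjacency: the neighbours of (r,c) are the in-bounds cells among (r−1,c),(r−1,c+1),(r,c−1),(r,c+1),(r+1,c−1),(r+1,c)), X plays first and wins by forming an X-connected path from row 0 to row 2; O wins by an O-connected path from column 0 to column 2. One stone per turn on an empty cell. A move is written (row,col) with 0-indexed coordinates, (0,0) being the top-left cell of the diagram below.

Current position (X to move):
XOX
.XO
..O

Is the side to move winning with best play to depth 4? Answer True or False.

ply 1, X at XOX/.XO/..O | (1,0)=+1→XOX/XXO/..O*; (2,0)=+1→XOX/.XO/X.O; (2,1)=+1→XOX/.XO/.XO
ply 2, O at XOX/XXO/..O | (2,0)=-1→XOX/XXO/O.O*; (2,1)=-1→XOX/XXO/.OO
ply 3, X at XOX/XXO/O.O | (2,1)=+1→XOX/XXO/OXO*
ply 4: XOX/XXO/OXO is terminal -1 (O); from XOX/.XO/..O depth 4

X winning at [XOX/.XO/..O]: True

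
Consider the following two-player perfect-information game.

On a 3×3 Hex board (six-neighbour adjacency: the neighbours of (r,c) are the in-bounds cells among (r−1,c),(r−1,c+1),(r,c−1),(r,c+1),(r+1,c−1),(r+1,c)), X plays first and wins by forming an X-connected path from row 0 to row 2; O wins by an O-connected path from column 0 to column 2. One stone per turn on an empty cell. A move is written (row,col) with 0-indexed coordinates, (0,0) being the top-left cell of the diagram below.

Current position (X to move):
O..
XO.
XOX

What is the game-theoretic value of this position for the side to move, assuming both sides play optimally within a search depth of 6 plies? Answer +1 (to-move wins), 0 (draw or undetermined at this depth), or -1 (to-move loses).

value(O../XO./XOX, X) = +1

p1 X@[O../XO./XOX]: (0,1)[OX./XO./XOX]+1* (0,2)[O.X/XO./XOX]+1 (1,2)[O../XOX/XOX]+1
p2 O@[OX./XO./XOX] terminal -1; root [O../XO./XOX] d6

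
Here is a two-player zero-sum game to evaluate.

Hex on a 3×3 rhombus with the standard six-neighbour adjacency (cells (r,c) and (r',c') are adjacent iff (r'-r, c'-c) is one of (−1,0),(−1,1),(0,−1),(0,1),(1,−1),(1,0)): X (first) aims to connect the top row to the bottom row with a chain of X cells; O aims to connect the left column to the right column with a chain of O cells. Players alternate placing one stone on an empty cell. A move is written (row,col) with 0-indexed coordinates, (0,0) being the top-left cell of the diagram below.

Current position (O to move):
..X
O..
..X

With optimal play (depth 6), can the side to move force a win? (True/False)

O winning at [..X/O../..X]: False

p1 O@[..X/O../..X]: (0,0)[O.X/O../..X]-1* (0,1)[.OX/O../..X]-1 (1,1)[..X/OO./..X]-1 (1,2)[..X/O.O/..X]-1 (2,0)[..X/O../O.X]-1 (2,1)[..X/O../.OX]-1
p2 X@[O.X/O../..X]: (0,1)[OXX/O../..X]+1* (1,1)[O.X/OX./..X]+1 (1,2)[O.X/O.X/..X]+1 (2,0)[O.X/O../X.X]+1 (2,1)[O.X/O../.XX]+1
p3 O@[OXX/O../..X]: (1,1)[OXX/OO./..X]-1* (1,2)[OXX/O.O/..X]-1 (2,0)[OXX/O../O.X]-1 (2,1)[OXX/O../.OX]-1
p4 X@[OXX/OO./..X]: (1,2)[OXX/OOX/..X]+1* (2,0)[OXX/OO./X.X]-1 (2,1)[OXX/OO./.XX]-1
p5 O@[OXX/OOX/..X] terminal -1; root [..X/O../..X] d6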